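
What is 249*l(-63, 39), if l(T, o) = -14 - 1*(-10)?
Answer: -996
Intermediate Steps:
l(T, o) = -4 (l(T, o) = -14 + 10 = -4)
249*l(-63, 39) = 249*(-4) = -996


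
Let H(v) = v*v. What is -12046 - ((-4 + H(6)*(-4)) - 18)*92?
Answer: 3226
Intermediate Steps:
H(v) = v²
-12046 - ((-4 + H(6)*(-4)) - 18)*92 = -12046 - ((-4 + 6²*(-4)) - 18)*92 = -12046 - ((-4 + 36*(-4)) - 18)*92 = -12046 - ((-4 - 144) - 18)*92 = -12046 - (-148 - 18)*92 = -12046 - (-166)*92 = -12046 - 1*(-15272) = -12046 + 15272 = 3226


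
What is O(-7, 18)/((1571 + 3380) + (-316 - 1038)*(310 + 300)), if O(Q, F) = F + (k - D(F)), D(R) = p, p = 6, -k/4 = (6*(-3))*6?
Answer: -148/273663 ≈ -0.00054081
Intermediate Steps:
k = 432 (k = -4*6*(-3)*6 = -(-72)*6 = -4*(-108) = 432)
D(R) = 6
O(Q, F) = 426 + F (O(Q, F) = F + (432 - 1*6) = F + (432 - 6) = F + 426 = 426 + F)
O(-7, 18)/((1571 + 3380) + (-316 - 1038)*(310 + 300)) = (426 + 18)/((1571 + 3380) + (-316 - 1038)*(310 + 300)) = 444/(4951 - 1354*610) = 444/(4951 - 825940) = 444/(-820989) = 444*(-1/820989) = -148/273663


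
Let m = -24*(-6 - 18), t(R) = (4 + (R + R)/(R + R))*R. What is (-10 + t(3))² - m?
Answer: -551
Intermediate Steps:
t(R) = 5*R (t(R) = (4 + (2*R)/((2*R)))*R = (4 + (2*R)*(1/(2*R)))*R = (4 + 1)*R = 5*R)
m = 576 (m = -24*(-24) = 576)
(-10 + t(3))² - m = (-10 + 5*3)² - 1*576 = (-10 + 15)² - 576 = 5² - 576 = 25 - 576 = -551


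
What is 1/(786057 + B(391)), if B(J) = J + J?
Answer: 1/786839 ≈ 1.2709e-6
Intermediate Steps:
B(J) = 2*J
1/(786057 + B(391)) = 1/(786057 + 2*391) = 1/(786057 + 782) = 1/786839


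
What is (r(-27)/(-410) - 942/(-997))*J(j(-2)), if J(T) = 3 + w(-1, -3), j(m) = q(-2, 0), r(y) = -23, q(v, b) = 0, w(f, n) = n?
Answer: 0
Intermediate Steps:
j(m) = 0
J(T) = 0 (J(T) = 3 - 3 = 0)
(r(-27)/(-410) - 942/(-997))*J(j(-2)) = (-23/(-410) - 942/(-997))*0 = (-23*(-1/410) - 942*(-1/997))*0 = (23/410 + 942/997)*0 = (409151/408770)*0 = 0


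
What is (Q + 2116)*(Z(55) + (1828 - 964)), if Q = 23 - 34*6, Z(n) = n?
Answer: 1778265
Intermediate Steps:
Q = -181 (Q = 23 - 204 = -181)
(Q + 2116)*(Z(55) + (1828 - 964)) = (-181 + 2116)*(55 + (1828 - 964)) = 1935*(55 + 864) = 1935*919 = 1778265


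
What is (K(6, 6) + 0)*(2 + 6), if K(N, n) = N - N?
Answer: 0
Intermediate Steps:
K(N, n) = 0
(K(6, 6) + 0)*(2 + 6) = (0 + 0)*(2 + 6) = 0*8 = 0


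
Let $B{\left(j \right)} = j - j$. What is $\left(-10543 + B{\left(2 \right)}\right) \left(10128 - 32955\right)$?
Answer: $240665061$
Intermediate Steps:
$B{\left(j \right)} = 0$
$\left(-10543 + B{\left(2 \right)}\right) \left(10128 - 32955\right) = \left(-10543 + 0\right) \left(10128 - 32955\right) = \left(-10543\right) \left(-22827\right) = 240665061$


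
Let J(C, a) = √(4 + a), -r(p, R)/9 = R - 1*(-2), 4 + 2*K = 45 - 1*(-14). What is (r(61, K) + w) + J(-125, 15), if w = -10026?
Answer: -20583/2 + √19 ≈ -10287.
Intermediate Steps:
K = 55/2 (K = -2 + (45 - 1*(-14))/2 = -2 + (45 + 14)/2 = -2 + (½)*59 = -2 + 59/2 = 55/2 ≈ 27.500)
r(p, R) = -18 - 9*R (r(p, R) = -9*(R - 1*(-2)) = -9*(R + 2) = -9*(2 + R) = -18 - 9*R)
(r(61, K) + w) + J(-125, 15) = ((-18 - 9*55/2) - 10026) + √(4 + 15) = ((-18 - 495/2) - 10026) + √19 = (-531/2 - 10026) + √19 = -20583/2 + √19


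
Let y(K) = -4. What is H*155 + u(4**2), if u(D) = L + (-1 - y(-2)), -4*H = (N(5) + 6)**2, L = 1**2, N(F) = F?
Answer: -18739/4 ≈ -4684.8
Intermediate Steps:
L = 1
H = -121/4 (H = -(5 + 6)**2/4 = -1/4*11**2 = -1/4*121 = -121/4 ≈ -30.250)
u(D) = 4 (u(D) = 1 + (-1 - 1*(-4)) = 1 + (-1 + 4) = 1 + 3 = 4)
H*155 + u(4**2) = -121/4*155 + 4 = -18755/4 + 4 = -18739/4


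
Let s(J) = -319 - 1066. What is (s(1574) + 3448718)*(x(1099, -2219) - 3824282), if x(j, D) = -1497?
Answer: -13188734197407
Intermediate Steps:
s(J) = -1385
(s(1574) + 3448718)*(x(1099, -2219) - 3824282) = (-1385 + 3448718)*(-1497 - 3824282) = 3447333*(-3825779) = -13188734197407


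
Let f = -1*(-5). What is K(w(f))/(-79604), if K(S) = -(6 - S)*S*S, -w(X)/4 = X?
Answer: 2600/19901 ≈ 0.13065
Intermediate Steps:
f = 5
w(X) = -4*X
K(S) = -S²*(6 - S) (K(S) = -S*(6 - S)*S = -S²*(6 - S))
K(w(f))/(-79604) = ((-4*5)²*(-6 - 4*5))/(-79604) = ((-20)²*(-6 - 20))*(-1/79604) = (400*(-26))*(-1/79604) = -10400*(-1/79604) = 2600/19901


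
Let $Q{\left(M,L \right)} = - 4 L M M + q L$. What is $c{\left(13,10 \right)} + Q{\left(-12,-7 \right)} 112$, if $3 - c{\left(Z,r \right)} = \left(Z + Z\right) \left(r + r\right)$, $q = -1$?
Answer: $451851$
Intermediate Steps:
$c{\left(Z,r \right)} = 3 - 4 Z r$ ($c{\left(Z,r \right)} = 3 - \left(Z + Z\right) \left(r + r\right) = 3 - 2 Z 2 r = 3 - 4 Z r$)
$Q{\left(M,L \right)} = - L - 4 L M^{2}$ ($Q{\left(M,L \right)} = - 4 L M M - L = - 4 L M^{2} - L = - L - 4 L M^{2}$)
$c{\left(13,10 \right)} + Q{\left(-12,-7 \right)} 112 = \left(3 - 52 \cdot 10\right) + \left(-1\right) \left(-7\right) \left(1 + 4 \left(-12\right)^{2}\right) 112 = \left(3 - 520\right) + \left(-1\right) \left(-7\right) \left(1 + 4 \cdot 144\right) 112 = -517 + \left(-1\right) \left(-7\right) \left(1 + 576\right) 112 = -517 + \left(-1\right) \left(-7\right) 577 \cdot 112 = -517 + 4039 \cdot 112 = -517 + 452368 = 451851$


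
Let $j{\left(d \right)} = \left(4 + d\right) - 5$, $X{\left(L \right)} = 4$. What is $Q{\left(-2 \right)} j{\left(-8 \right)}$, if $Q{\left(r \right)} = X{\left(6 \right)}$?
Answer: $-36$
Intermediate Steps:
$j{\left(d \right)} = -1 + d$
$Q{\left(r \right)} = 4$
$Q{\left(-2 \right)} j{\left(-8 \right)} = 4 \left(-1 - 8\right) = 4 \left(-9\right) = -36$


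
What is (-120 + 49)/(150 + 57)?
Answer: -71/207 ≈ -0.34300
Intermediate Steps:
(-120 + 49)/(150 + 57) = -71/207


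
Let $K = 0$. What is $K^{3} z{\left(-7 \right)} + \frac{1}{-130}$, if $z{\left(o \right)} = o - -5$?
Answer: $- \frac{1}{130} \approx -0.0076923$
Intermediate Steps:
$z{\left(o \right)} = 5 + o$ ($z{\left(o \right)} = o + 5 = 5 + o$)
$K^{3} z{\left(-7 \right)} + \frac{1}{-130} = 0^{3} \left(5 - 7\right) + \frac{1}{-130} = 0 \left(-2\right) - \frac{1}{130} = 0 - \frac{1}{130} = - \frac{1}{130}$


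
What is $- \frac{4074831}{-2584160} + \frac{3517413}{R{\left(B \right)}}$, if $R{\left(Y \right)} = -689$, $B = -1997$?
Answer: $- \frac{9086750419521}{1780486240} \approx -5103.5$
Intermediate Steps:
$- \frac{4074831}{-2584160} + \frac{3517413}{R{\left(B \right)}} = - \frac{4074831}{-2584160} + \frac{3517413}{-689} = \left(-4074831\right) \left(- \frac{1}{2584160}\right) + 3517413 \left(- \frac{1}{689}\right) = \frac{4074831}{2584160} - \frac{3517413}{689} = - \frac{9086750419521}{1780486240}$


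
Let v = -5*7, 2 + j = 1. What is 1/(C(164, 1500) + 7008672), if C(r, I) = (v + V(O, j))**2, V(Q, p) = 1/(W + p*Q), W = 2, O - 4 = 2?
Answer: 16/112158633 ≈ 1.4266e-7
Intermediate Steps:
O = 6 (O = 4 + 2 = 6)
j = -1 (j = -2 + 1 = -1)
v = -35
V(Q, p) = 1/(2 + Q*p) (V(Q, p) = 1/(2 + p*Q) = 1/(2 + Q*p))
C(r, I) = 19881/16 (C(r, I) = (-35 + 1/(2 + 6*(-1)))**2 = (-35 + 1/(2 - 6))**2 = (-35 + 1/(-4))**2 = (-35 - 1/4)**2 = (-141/4)**2 = 19881/16)
1/(C(164, 1500) + 7008672) = 1/(19881/16 + 7008672) = 1/(112158633/16) = 16/112158633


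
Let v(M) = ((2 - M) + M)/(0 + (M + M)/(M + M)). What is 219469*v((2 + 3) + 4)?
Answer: 438938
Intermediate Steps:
v(M) = 2 (v(M) = 2/(0 + (2*M)/((2*M))) = 2/(0 + (2*M)*(1/(2*M))) = 2/(0 + 1) = 2/1 = 2*1 = 2)
219469*v((2 + 3) + 4) = 219469*2 = 438938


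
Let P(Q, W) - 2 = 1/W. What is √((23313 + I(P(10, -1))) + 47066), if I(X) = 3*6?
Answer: √70397 ≈ 265.32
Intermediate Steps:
P(Q, W) = 2 + 1/W
I(X) = 18
√((23313 + I(P(10, -1))) + 47066) = √((23313 + 18) + 47066) = √(23331 + 47066) = √70397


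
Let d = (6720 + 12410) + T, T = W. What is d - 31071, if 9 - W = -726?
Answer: -11206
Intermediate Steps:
W = 735 (W = 9 - 1*(-726) = 9 + 726 = 735)
T = 735
d = 19865 (d = (6720 + 12410) + 735 = 19130 + 735 = 19865)
d - 31071 = 19865 - 31071 = -11206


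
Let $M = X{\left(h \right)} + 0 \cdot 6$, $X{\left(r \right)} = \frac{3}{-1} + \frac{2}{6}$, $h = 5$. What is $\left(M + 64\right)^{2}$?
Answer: $\frac{33856}{9} \approx 3761.8$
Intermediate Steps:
$X{\left(r \right)} = - \frac{8}{3}$ ($X{\left(r \right)} = 3 \left(-1\right) + 2 \cdot \frac{1}{6} = -3 + \frac{1}{3} = - \frac{8}{3}$)
$M = - \frac{8}{3}$ ($M = - \frac{8}{3} + 0 \cdot 6 = - \frac{8}{3} + 0 = - \frac{8}{3} \approx -2.6667$)
$\left(M + 64\right)^{2} = \left(- \frac{8}{3} + 64\right)^{2} = \left(\frac{184}{3}\right)^{2} = \frac{33856}{9}$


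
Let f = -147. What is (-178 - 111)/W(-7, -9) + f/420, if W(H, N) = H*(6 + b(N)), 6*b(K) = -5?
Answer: 33161/4340 ≈ 7.6408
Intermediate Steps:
b(K) = -5/6 (b(K) = (1/6)*(-5) = -5/6)
W(H, N) = 31*H/6 (W(H, N) = H*(6 - 5/6) = H*(31/6) = 31*H/6)
(-178 - 111)/W(-7, -9) + f/420 = (-178 - 111)/(((31/6)*(-7))) - 147/420 = -289/(-217/6) - 147*1/420 = -289*(-6/217) - 7/20 = 1734/217 - 7/20 = 33161/4340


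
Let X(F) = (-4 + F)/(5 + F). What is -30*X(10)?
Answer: -12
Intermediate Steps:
X(F) = (-4 + F)/(5 + F)
-30*X(10) = -30*(-4 + 10)/(5 + 10) = -30*6/15 = -2*6 = -30*⅖ = -12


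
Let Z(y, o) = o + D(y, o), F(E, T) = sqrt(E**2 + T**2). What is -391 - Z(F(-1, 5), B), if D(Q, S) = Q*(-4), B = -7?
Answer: -384 + 4*sqrt(26) ≈ -363.60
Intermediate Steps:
D(Q, S) = -4*Q
Z(y, o) = o - 4*y
-391 - Z(F(-1, 5), B) = -391 - (-7 - 4*sqrt((-1)**2 + 5**2)) = -391 - (-7 - 4*sqrt(1 + 25)) = -391 - (-7 - 4*sqrt(26)) = -391 + (7 + 4*sqrt(26)) = -384 + 4*sqrt(26)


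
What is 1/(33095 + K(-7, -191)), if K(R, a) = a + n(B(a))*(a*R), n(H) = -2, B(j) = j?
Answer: 1/30230 ≈ 3.3080e-5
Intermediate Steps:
K(R, a) = a - 2*R*a (K(R, a) = a - 2*a*R = a - 2*R*a)
1/(33095 + K(-7, -191)) = 1/(33095 - 191*(1 - 2*(-7))) = 1/(33095 - 191*(1 + 14)) = 1/(33095 - 191*15) = 1/(33095 - 2865) = 1/30230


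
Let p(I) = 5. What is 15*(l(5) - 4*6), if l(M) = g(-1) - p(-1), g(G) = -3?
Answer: -480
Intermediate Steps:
l(M) = -8 (l(M) = -3 - 1*5 = -3 - 5 = -8)
15*(l(5) - 4*6) = 15*(-8 - 4*6) = 15*(-8 - 24) = 15*(-32) = -480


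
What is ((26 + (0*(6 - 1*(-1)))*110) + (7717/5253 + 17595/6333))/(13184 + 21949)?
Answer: 335415590/389592753039 ≈ 0.00086094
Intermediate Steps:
((26 + (0*(6 - 1*(-1)))*110) + (7717/5253 + 17595/6333))/(13184 + 21949) = ((26 + (0*(6 + 1))*110) + (7717*(1/5253) + 17595*(1/6333)))/35133 = ((26 + (0*7)*110) + (7717/5253 + 5865/2111))*(1/35133) = ((26 + 0*110) + 47099432/11089083)*(1/35133) = ((26 + 0) + 47099432/11089083)*(1/35133) = (26 + 47099432/11089083)*(1/35133) = (335415590/11089083)*(1/35133) = 335415590/389592753039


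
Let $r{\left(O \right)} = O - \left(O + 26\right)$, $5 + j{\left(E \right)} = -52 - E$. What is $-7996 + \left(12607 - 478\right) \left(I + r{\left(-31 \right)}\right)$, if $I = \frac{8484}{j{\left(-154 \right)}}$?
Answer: $\frac{71537486}{97} \approx 7.375 \cdot 10^{5}$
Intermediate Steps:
$j{\left(E \right)} = -57 - E$ ($j{\left(E \right)} = -5 - \left(52 + E\right) = -57 - E$)
$r{\left(O \right)} = -26$ ($r{\left(O \right)} = O - \left(26 + O\right) = -26$)
$I = \frac{8484}{97}$ ($I = \frac{8484}{-57 - -154} = \frac{8484}{-57 + 154} = \frac{8484}{97} \approx 87.464$)
$-7996 + \left(12607 - 478\right) \left(I + r{\left(-31 \right)}\right) = -7996 + \left(12607 - 478\right) \left(\frac{8484}{97} - 26\right) = -7996 + 12129 \cdot \frac{5962}{97} = -7996 + \frac{72313098}{97} = \frac{71537486}{97}$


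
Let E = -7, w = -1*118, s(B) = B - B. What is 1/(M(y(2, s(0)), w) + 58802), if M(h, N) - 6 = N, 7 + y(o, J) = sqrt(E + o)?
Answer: 1/58690 ≈ 1.7039e-5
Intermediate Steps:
s(B) = 0
w = -118
y(o, J) = -7 + sqrt(-7 + o)
M(h, N) = 6 + N
1/(M(y(2, s(0)), w) + 58802) = 1/((6 - 118) + 58802) = 1/(-112 + 58802) = 1/58690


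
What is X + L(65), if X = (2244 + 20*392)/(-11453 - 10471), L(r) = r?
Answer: 353744/5481 ≈ 64.540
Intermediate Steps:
X = -2521/5481 (X = (2244 + 7840)/(-21924) = 10084*(-1/21924) = -2521/5481 ≈ -0.45995)
X + L(65) = -2521/5481 + 65 = 353744/5481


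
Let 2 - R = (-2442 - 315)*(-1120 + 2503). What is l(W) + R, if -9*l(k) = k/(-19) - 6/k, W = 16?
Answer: 5216092529/1368 ≈ 3.8129e+6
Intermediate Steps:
l(k) = k/171 + 2/(3*k) (l(k) = -(k/(-19) - 6/k)/9 = -(k*(-1/19) - 6/k)/9 = -(-k/19 - 6/k)/9 = -(-6/k - k/19)/9 = k/171 + 2/(3*k))
R = 3812933 (R = 2 - (-2442 - 315)*(-1120 + 2503) = 2 - (-2757)*1383 = 2 - 1*(-3812931) = 2 + 3812931 = 3812933)
l(W) + R = (1/171)*(114 + 16²)/16 + 3812933 = (1/171)*(1/16)*(114 + 256) + 3812933 = (1/171)*(1/16)*370 + 3812933 = 185/1368 + 3812933 = 5216092529/1368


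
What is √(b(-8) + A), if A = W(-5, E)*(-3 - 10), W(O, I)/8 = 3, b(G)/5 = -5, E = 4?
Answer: I*√337 ≈ 18.358*I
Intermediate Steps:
b(G) = -25 (b(G) = 5*(-5) = -25)
W(O, I) = 24 (W(O, I) = 8*3 = 24)
A = -312 (A = 24*(-3 - 10) = 24*(-13) = -312)
√(b(-8) + A) = √(-25 - 312) = √(-337) = I*√337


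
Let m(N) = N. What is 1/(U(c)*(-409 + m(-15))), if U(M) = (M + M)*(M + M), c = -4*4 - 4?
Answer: -1/678400 ≈ -1.4741e-6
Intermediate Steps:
c = -20 (c = -16 - 4 = -20)
U(M) = 4*M² (U(M) = (2*M)*(2*M) = 4*M²)
1/(U(c)*(-409 + m(-15))) = 1/((4*(-20)²)*(-409 - 15)) = 1/((4*400)*(-424)) = 1/(1600*(-424)) = 1/(-678400) = -1/678400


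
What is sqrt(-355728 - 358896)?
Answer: 8*I*sqrt(11166) ≈ 845.35*I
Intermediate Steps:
sqrt(-355728 - 358896) = sqrt(-714624) = 8*I*sqrt(11166)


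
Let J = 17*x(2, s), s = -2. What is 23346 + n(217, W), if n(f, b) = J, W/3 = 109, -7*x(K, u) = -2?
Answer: 163456/7 ≈ 23351.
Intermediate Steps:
x(K, u) = 2/7 (x(K, u) = -1/7*(-2) = 2/7)
W = 327 (W = 3*109 = 327)
J = 34/7 (J = 17*(2/7) = 34/7 ≈ 4.8571)
n(f, b) = 34/7
23346 + n(217, W) = 23346 + 34/7 = 163456/7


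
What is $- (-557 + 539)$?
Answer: $18$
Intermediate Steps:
$- (-557 + 539) = \left(-1\right) \left(-18\right) = 18$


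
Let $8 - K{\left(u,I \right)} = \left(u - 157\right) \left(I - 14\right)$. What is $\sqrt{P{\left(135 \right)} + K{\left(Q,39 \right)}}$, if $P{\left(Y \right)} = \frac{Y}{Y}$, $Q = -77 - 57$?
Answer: $2 \sqrt{1821} \approx 85.346$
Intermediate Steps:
$Q = -134$
$K{\left(u,I \right)} = 8 - \left(-157 + u\right) \left(-14 + I\right)$ ($K{\left(u,I \right)} = 8 - \left(u - 157\right) \left(I - 14\right) = 8 - \left(-157 + u\right) \left(-14 + I\right)$)
$P{\left(Y \right)} = 1$
$\sqrt{P{\left(135 \right)} + K{\left(Q,39 \right)}} = \sqrt{1 + \left(-2190 + 14 \left(-134\right) + 157 \cdot 39 - 39 \left(-134\right)\right)} = \sqrt{1 + \left(-2190 - 1876 + 6123 + 5226\right)} = \sqrt{1 + 7283} = \sqrt{7284} = 2 \sqrt{1821}$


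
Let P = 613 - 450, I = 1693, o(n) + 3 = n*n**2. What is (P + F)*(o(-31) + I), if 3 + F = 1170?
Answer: -37374330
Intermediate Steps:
o(n) = -3 + n**3 (o(n) = -3 + n*n**2 = -3 + n**3)
F = 1167 (F = -3 + 1170 = 1167)
P = 163
(P + F)*(o(-31) + I) = (163 + 1167)*((-3 + (-31)**3) + 1693) = 1330*((-3 - 29791) + 1693) = 1330*(-29794 + 1693) = 1330*(-28101) = -37374330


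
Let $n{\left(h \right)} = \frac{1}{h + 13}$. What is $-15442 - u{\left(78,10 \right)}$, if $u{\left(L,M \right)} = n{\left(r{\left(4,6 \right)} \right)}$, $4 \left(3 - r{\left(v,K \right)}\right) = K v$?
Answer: $- \frac{154421}{10} \approx -15442.0$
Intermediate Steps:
$r{\left(v,K \right)} = 3 - \frac{K v}{4}$
$n{\left(h \right)} = \frac{1}{13 + h}$
$u{\left(L,M \right)} = \frac{1}{10}$ ($u{\left(L,M \right)} = \frac{1}{13 + \left(3 - \frac{3}{2} \cdot 4\right)} = \frac{1}{13 + \left(3 - 6\right)} = \frac{1}{13 - 3} = \frac{1}{10}$)
$-15442 - u{\left(78,10 \right)} = -15442 - \frac{1}{10} = - \frac{154421}{10}$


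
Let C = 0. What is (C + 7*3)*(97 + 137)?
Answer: 4914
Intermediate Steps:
(C + 7*3)*(97 + 137) = (0 + 7*3)*(97 + 137) = (0 + 21)*234 = 21*234 = 4914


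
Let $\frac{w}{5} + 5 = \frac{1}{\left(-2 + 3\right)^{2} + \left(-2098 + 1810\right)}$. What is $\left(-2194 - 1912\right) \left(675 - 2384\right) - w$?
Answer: $\frac{2013930378}{287} \approx 7.0172 \cdot 10^{6}$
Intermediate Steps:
$w = - \frac{7180}{287}$ ($w = -25 + \frac{5}{\left(-2 + 3\right)^{2} + \left(-2098 + 1810\right)} = -25 + \frac{5}{1^{2} - 288} = -25 + \frac{5}{1 - 288} = -25 + \frac{5}{-287} = -25 + 5 \left(- \frac{1}{287}\right) = -25 - \frac{5}{287} = - \frac{7180}{287} \approx -25.017$)
$\left(-2194 - 1912\right) \left(675 - 2384\right) - w = \left(-2194 - 1912\right) \left(675 - 2384\right) - - \frac{7180}{287} = \left(-4106\right) \left(-1709\right) + \frac{7180}{287} = 7017154 + \frac{7180}{287} = \frac{2013930378}{287}$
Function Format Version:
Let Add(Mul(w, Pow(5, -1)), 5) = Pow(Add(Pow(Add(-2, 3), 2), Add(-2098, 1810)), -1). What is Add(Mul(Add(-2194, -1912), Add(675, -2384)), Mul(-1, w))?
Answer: Rational(2013930378, 287) ≈ 7.0172e+6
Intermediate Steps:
w = Rational(-7180, 287) (w = Add(-25, Mul(5, Pow(Add(Pow(Add(-2, 3), 2), Add(-2098, 1810)), -1))) = Add(-25, Mul(5, Pow(Add(Pow(1, 2), -288), -1))) = Add(-25, Mul(5, Pow(Add(1, -288), -1))) = Add(-25, Mul(5, Pow(-287, -1))) = Add(-25, Mul(5, Rational(-1, 287))) = Add(-25, Rational(-5, 287)) = Rational(-7180, 287) ≈ -25.017)
Add(Mul(Add(-2194, -1912), Add(675, -2384)), Mul(-1, w)) = Add(Mul(Add(-2194, -1912), Add(675, -2384)), Mul(-1, Rational(-7180, 287))) = Add(Mul(-4106, -1709), Rational(7180, 287)) = Add(7017154, Rational(7180, 287)) = Rational(2013930378, 287)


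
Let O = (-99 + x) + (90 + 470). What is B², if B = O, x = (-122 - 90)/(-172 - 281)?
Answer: 43699812025/205209 ≈ 2.1295e+5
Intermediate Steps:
x = 212/453 (x = -212/(-453) = -212*(-1/453) = 212/453 ≈ 0.46799)
O = 209045/453 (O = (-99 + 212/453) + (90 + 470) = -44635/453 + 560 = 209045/453 ≈ 461.47)
B = 209045/453 ≈ 461.47
B² = (209045/453)² = 43699812025/205209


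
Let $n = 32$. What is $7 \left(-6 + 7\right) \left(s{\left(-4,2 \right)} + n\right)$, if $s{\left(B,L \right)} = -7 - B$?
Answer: $203$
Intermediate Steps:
$7 \left(-6 + 7\right) \left(s{\left(-4,2 \right)} + n\right) = 7 \left(-6 + 7\right) \left(\left(-7 - -4\right) + 32\right) = 7 \cdot 1 \left(\left(-7 + 4\right) + 32\right) = 7 \left(-3 + 32\right) = 7 \cdot 29 = 203$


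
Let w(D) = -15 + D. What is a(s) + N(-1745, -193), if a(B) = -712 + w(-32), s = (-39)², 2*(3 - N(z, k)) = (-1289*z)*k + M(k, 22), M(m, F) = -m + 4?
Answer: 217057078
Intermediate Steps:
M(m, F) = 4 - m
N(z, k) = 1 + k/2 + 1289*k*z/2 (N(z, k) = 3 - ((-1289*z)*k + (4 - k))/2 = 3 - (-1289*k*z + (4 - k))/2 = 3 - (4 - k - 1289*k*z)/2 = 3 + (-2 + k/2 + 1289*k*z/2) = 1 + k/2 + 1289*k*z/2)
s = 1521
a(B) = -759 (a(B) = -712 + (-15 - 32) = -712 - 47 = -759)
a(s) + N(-1745, -193) = -759 + (1 + (½)*(-193) + (1289/2)*(-193)*(-1745)) = -759 + (1 - 193/2 + 434115865/2) = -759 + 217057837 = 217057078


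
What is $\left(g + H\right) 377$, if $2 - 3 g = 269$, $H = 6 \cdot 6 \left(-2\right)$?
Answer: $-60697$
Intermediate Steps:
$H = -72$ ($H = 36 \left(-2\right) = -72$)
$g = -89$ ($g = \frac{2}{3} - \frac{269}{3} = -89$)
$\left(g + H\right) 377 = \left(-89 - 72\right) 377 = \left(-161\right) 377 = -60697$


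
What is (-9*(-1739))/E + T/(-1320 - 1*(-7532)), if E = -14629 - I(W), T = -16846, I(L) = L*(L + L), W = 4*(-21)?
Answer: -290697449/89269546 ≈ -3.2564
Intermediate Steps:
W = -84
I(L) = 2*L**2 (I(L) = L*(2*L) = 2*L**2)
E = -28741 (E = -14629 - 2*(-84)**2 = -14629 - 2*7056 = -14629 - 1*14112 = -14629 - 14112 = -28741)
(-9*(-1739))/E + T/(-1320 - 1*(-7532)) = -9*(-1739)/(-28741) - 16846/(-1320 - 1*(-7532)) = 15651*(-1/28741) - 16846/(-1320 + 7532) = -15651/28741 - 16846/6212 = -15651/28741 - 16846*1/6212 = -15651/28741 - 8423/3106 = -290697449/89269546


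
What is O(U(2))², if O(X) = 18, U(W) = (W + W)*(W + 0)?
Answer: 324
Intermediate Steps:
U(W) = 2*W² (U(W) = (2*W)*W = 2*W²)
O(U(2))² = 18² = 324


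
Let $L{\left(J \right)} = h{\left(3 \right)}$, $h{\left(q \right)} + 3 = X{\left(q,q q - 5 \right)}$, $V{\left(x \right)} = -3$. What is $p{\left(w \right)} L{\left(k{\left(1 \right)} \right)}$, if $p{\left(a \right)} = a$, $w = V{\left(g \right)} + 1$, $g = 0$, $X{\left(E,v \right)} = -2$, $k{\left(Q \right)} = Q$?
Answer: $10$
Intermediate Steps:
$h{\left(q \right)} = -5$ ($h{\left(q \right)} = -3 - 2 = -5$)
$L{\left(J \right)} = -5$
$w = -2$ ($w = -3 + 1 = -2$)
$p{\left(w \right)} L{\left(k{\left(1 \right)} \right)} = \left(-2\right) \left(-5\right) = 10$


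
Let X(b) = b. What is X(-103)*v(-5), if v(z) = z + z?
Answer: 1030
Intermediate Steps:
v(z) = 2*z
X(-103)*v(-5) = -206*(-5) = -103*(-10) = 1030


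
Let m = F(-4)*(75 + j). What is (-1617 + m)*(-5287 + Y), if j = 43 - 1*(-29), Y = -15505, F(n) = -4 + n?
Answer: 58072056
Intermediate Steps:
j = 72 (j = 43 + 29 = 72)
m = -1176 (m = (-4 - 4)*(75 + 72) = -8*147 = -1176)
(-1617 + m)*(-5287 + Y) = (-1617 - 1176)*(-5287 - 15505) = -2793*(-20792) = 58072056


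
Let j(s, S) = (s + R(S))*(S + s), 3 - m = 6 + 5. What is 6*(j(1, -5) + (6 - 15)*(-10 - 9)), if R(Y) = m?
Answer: 1194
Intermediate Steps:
m = -8 (m = 3 - (6 + 5) = 3 - 1*11 = 3 - 11 = -8)
R(Y) = -8
j(s, S) = (-8 + s)*(S + s) (j(s, S) = (s - 8)*(S + s) = (-8 + s)*(S + s))
6*(j(1, -5) + (6 - 15)*(-10 - 9)) = 6*((1² - 8*(-5) - 8*1 - 5*1) + (6 - 15)*(-10 - 9)) = 6*((1 + 40 - 8 - 5) - 9*(-19)) = 6*(28 + 171) = 6*199 = 1194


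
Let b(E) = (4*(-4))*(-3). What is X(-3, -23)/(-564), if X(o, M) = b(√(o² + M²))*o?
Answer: 12/47 ≈ 0.25532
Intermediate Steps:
b(E) = 48 (b(E) = -16*(-3) = 48)
X(o, M) = 48*o
X(-3, -23)/(-564) = (48*(-3))/(-564) = -144*(-1/564) = 12/47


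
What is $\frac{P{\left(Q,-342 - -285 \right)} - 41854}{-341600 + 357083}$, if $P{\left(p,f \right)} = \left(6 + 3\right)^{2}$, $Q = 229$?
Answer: $- \frac{41773}{15483} \approx -2.698$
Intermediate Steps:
$P{\left(p,f \right)} = 81$ ($P{\left(p,f \right)} = 9^{2} = 81$)
$\frac{P{\left(Q,-342 - -285 \right)} - 41854}{-341600 + 357083} = \frac{81 - 41854}{-341600 + 357083} = - \frac{41773}{15483}$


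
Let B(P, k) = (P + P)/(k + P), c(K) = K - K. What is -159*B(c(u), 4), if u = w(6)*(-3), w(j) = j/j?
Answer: 0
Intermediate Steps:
w(j) = 1
u = -3 (u = 1*(-3) = -3)
c(K) = 0
B(P, k) = 2*P/(P + k) (B(P, k) = (2*P)/(P + k) = 2*P/(P + k))
-159*B(c(u), 4) = -318*0/(0 + 4) = -318*0/4 = -159*0 = 0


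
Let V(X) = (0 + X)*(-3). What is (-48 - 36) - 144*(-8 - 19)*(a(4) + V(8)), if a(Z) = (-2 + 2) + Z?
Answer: -77844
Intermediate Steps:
a(Z) = Z (a(Z) = 0 + Z = Z)
V(X) = -3*X (V(X) = X*(-3) = -3*X)
(-48 - 36) - 144*(-8 - 19)*(a(4) + V(8)) = (-48 - 36) - 144*(-8 - 19)*(4 - 3*8) = -84 - (-3888)*(4 - 24) = -84 - (-3888)*(-20) = -84 - 144*540 = -84 - 77760 = -77844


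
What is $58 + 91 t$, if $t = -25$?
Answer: $-2217$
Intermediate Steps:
$58 + 91 t = 58 + 91 \left(-25\right) = 58 - 2275 = -2217$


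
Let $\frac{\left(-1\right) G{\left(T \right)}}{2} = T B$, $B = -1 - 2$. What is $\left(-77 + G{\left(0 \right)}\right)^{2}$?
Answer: $5929$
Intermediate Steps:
$B = -3$
$G{\left(T \right)} = 6 T$ ($G{\left(T \right)} = - 2 T \left(-3\right) = - 2 \left(- 3 T\right) = 6 T$)
$\left(-77 + G{\left(0 \right)}\right)^{2} = \left(-77 + 6 \cdot 0\right)^{2} = \left(-77 + 0\right)^{2} = \left(-77\right)^{2} = 5929$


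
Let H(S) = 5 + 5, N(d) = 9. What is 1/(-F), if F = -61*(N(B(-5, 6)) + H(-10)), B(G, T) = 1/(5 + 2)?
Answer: 1/1159 ≈ 0.00086281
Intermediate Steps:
B(G, T) = ⅐ (B(G, T) = 1/7 = ⅐)
H(S) = 10
F = -1159 (F = -61*(9 + 10) = -61*19 = -1159)
1/(-F) = 1/(-1*(-1159)) = 1/1159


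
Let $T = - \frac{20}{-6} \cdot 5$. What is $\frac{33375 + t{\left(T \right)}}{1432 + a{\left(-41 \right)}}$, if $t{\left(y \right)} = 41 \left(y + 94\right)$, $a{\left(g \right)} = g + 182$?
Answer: $\frac{8749}{363} \approx 24.102$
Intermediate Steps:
$T = \frac{50}{3}$ ($T = \left(-20\right) \left(- \frac{1}{6}\right) 5 = \frac{10}{3} \cdot 5 = \frac{50}{3} \approx 16.667$)
$a{\left(g \right)} = 182 + g$
$t{\left(y \right)} = 3854 + 41 y$ ($t{\left(y \right)} = 41 \left(94 + y\right) = 3854 + 41 y$)
$\frac{33375 + t{\left(T \right)}}{1432 + a{\left(-41 \right)}} = \frac{33375 + \left(3854 + 41 \cdot \frac{50}{3}\right)}{1432 + \left(182 - 41\right)} = \frac{33375 + \left(3854 + \frac{2050}{3}\right)}{1432 + 141} = \frac{33375 + \frac{13612}{3}}{1573} = \frac{113737}{3} \cdot \frac{1}{1573} = \frac{8749}{363}$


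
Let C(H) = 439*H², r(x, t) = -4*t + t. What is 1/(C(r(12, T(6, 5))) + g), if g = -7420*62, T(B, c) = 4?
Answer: -1/396824 ≈ -2.5200e-6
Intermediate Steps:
r(x, t) = -3*t
g = -460040
1/(C(r(12, T(6, 5))) + g) = 1/(439*(-3*4)² - 460040) = 1/(439*(-12)² - 460040) = 1/(439*144 - 460040) = 1/(63216 - 460040) = 1/(-396824) = -1/396824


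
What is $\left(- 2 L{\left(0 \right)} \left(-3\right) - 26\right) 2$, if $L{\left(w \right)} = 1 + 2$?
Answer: $-16$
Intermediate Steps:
$L{\left(w \right)} = 3$
$\left(- 2 L{\left(0 \right)} \left(-3\right) - 26\right) 2 = \left(\left(-2\right) 3 \left(-3\right) - 26\right) 2 = \left(\left(-6\right) \left(-3\right) - 26\right) 2 = \left(18 - 26\right) 2 = \left(-8\right) 2 = -16$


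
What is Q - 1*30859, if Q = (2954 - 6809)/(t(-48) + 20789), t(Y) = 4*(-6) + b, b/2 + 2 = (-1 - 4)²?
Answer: -214070168/6937 ≈ -30859.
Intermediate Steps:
b = 46 (b = -4 + 2*(-1 - 4)² = -4 + 2*(-5)² = -4 + 2*25 = -4 + 50 = 46)
t(Y) = 22 (t(Y) = 4*(-6) + 46 = -24 + 46 = 22)
Q = -1285/6937 (Q = (2954 - 6809)/(22 + 20789) = -3855/20811 = -3855*1/20811 = -1285/6937 ≈ -0.18524)
Q - 1*30859 = -1285/6937 - 1*30859 = -1285/6937 - 30859 = -214070168/6937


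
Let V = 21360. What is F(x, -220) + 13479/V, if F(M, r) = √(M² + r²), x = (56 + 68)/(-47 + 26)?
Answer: 4493/7120 + 4*√1334986/21 ≈ 220.71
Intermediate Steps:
x = -124/21 (x = 124/(-21) = 124*(-1/21) = -124/21 ≈ -5.9048)
F(x, -220) + 13479/V = √((-124/21)² + (-220)²) + 13479/21360 = √(15376/441 + 48400) + 13479*(1/21360) = √(21359776/441) + 4493/7120 = 4*√1334986/21 + 4493/7120 = 4493/7120 + 4*√1334986/21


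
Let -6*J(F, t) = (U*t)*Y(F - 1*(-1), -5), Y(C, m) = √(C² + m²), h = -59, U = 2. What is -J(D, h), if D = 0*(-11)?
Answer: -59*√26/3 ≈ -100.28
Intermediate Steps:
D = 0
J(F, t) = -t*√(25 + (1 + F)²)/3 (J(F, t) = -2*t*√((F - 1*(-1))² + (-5)²)/6 = -2*t*√((F + 1)² + 25)/6 = -2*t*√((1 + F)² + 25)/6 = -2*t*√(25 + (1 + F)²)/6 = -t*√(25 + (1 + F)²)/3)
-J(D, h) = -(-1)*(-59)*√(25 + (1 + 0)²)/3 = -(-1)*(-59)*√(25 + 1²)/3 = -(-1)*(-59)*√(25 + 1)/3 = -(-1)*(-59)*√26/3 = -59*√26/3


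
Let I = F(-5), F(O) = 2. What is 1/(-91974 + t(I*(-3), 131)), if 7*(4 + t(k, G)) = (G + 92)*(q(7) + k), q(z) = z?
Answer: -7/643623 ≈ -1.0876e-5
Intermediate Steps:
I = 2
t(k, G) = -4 + (7 + k)*(92 + G)/7 (t(k, G) = -4 + ((G + 92)*(7 + k))/7 = -4 + ((92 + G)*(7 + k))/7 = -4 + ((7 + k)*(92 + G))/7 = -4 + (7 + k)*(92 + G)/7)
1/(-91974 + t(I*(-3), 131)) = 1/(-91974 + (88 + 131 + 92*(2*(-3))/7 + (⅐)*131*(2*(-3)))) = 1/(-91974 + (88 + 131 + (92/7)*(-6) + (⅐)*131*(-6))) = 1/(-91974 + (88 + 131 - 552/7 - 786/7)) = 1/(-91974 + 195/7) = 1/(-643623/7) = -7/643623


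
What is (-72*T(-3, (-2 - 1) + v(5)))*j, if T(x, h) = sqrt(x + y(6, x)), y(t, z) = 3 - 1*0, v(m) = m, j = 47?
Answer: 0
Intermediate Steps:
y(t, z) = 3 (y(t, z) = 3 + 0 = 3)
T(x, h) = sqrt(3 + x) (T(x, h) = sqrt(x + 3) = sqrt(3 + x))
(-72*T(-3, (-2 - 1) + v(5)))*j = -72*sqrt(3 - 3)*47 = -72*sqrt(0)*47 = -72*0*47 = 0*47 = 0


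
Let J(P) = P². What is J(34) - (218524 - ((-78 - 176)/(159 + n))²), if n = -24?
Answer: -3961467284/18225 ≈ -2.1736e+5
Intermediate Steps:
J(34) - (218524 - ((-78 - 176)/(159 + n))²) = 34² - (218524 - ((-78 - 176)/(159 - 24))²) = 1156 - (218524 - (-254/135)²) = 1156 - (218524 - 1*64516/18225) = 1156 - (218524 - 64516/18225) = 1156 - 1*3982535384/18225 = 1156 - 3982535384/18225 = -3961467284/18225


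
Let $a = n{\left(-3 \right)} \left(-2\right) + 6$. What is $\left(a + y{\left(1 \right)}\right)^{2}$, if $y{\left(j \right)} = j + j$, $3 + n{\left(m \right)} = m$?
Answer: $400$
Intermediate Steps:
$n{\left(m \right)} = -3 + m$
$y{\left(j \right)} = 2 j$
$a = 18$ ($a = \left(-3 - 3\right) \left(-2\right) + 6 = \left(-6\right) \left(-2\right) + 6 = 12 + 6 = 18$)
$\left(a + y{\left(1 \right)}\right)^{2} = \left(18 + 2 \cdot 1\right)^{2} = \left(18 + 2\right)^{2} = 20^{2} = 400$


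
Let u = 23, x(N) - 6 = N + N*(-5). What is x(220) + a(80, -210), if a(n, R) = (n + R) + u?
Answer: -981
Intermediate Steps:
x(N) = 6 - 4*N (x(N) = 6 + (N + N*(-5)) = 6 + (N - 5*N) = 6 - 4*N)
a(n, R) = 23 + R + n (a(n, R) = (n + R) + 23 = (R + n) + 23 = 23 + R + n)
x(220) + a(80, -210) = (6 - 4*220) + (23 - 210 + 80) = (6 - 880) - 107 = -874 - 107 = -981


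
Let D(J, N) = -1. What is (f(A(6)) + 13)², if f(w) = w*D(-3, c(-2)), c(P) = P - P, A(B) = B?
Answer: 49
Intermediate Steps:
c(P) = 0
f(w) = -w (f(w) = w*(-1) = -w)
(f(A(6)) + 13)² = (-1*6 + 13)² = (-6 + 13)² = 7² = 49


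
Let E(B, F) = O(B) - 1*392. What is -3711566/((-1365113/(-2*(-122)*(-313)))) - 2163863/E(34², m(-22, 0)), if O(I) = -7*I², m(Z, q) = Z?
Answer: -115290875976021703/555229680264 ≈ -2.0765e+5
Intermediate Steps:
E(B, F) = -392 - 7*B² (E(B, F) = -7*B² - 1*392 = -7*B² - 392 = -392 - 7*B²)
-3711566/((-1365113/(-2*(-122)*(-313)))) - 2163863/E(34², m(-22, 0)) = -3711566/((-1365113/(-2*(-122)*(-313)))) - 2163863/(-392 - 7*(34²)²) = -3711566/((-1365113/(244*(-313)))) - 2163863/(-392 - 7*1156²) = -3711566/((-1365113/(-76372))) - 2163863/(-392 - 7*1336336) = -3711566/((-1365113*(-1/76372))) - 2163863/(-392 - 9354352) = -3711566/1365113/76372 - 2163863/(-9354744) = -3711566*76372/1365113 - 2163863*(-1/9354744) = -283459718552/1365113 + 94081/406728 = -115290875976021703/555229680264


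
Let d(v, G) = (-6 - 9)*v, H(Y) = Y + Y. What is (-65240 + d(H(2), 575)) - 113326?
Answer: -178626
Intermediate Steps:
H(Y) = 2*Y
d(v, G) = -15*v
(-65240 + d(H(2), 575)) - 113326 = (-65240 - 30*2) - 113326 = (-65240 - 15*4) - 113326 = (-65240 - 60) - 113326 = -65300 - 113326 = -178626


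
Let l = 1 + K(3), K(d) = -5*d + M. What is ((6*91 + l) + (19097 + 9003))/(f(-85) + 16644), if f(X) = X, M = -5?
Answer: 28627/16559 ≈ 1.7288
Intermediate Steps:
K(d) = -5 - 5*d (K(d) = -5*d - 5 = -5 - 5*d)
l = -19 (l = 1 + (-5 - 5*3) = 1 + (-5 - 15) = 1 - 20 = -19)
((6*91 + l) + (19097 + 9003))/(f(-85) + 16644) = ((6*91 - 19) + (19097 + 9003))/(-85 + 16644) = ((546 - 19) + 28100)/16559 = (527 + 28100)*(1/16559) = 28627*(1/16559) = 28627/16559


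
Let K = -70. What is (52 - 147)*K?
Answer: 6650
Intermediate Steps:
(52 - 147)*K = (52 - 147)*(-70) = -95*(-70) = 6650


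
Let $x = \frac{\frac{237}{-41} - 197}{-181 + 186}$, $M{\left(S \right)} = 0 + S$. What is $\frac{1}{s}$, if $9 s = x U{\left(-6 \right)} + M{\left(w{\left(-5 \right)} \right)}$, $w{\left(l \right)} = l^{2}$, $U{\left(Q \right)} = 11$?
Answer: $- \frac{1845}{86329} \approx -0.021372$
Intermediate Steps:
$M{\left(S \right)} = S$
$x = - \frac{8314}{205}$ ($x = \frac{237 \left(- \frac{1}{41}\right) - 197}{5} = \left(- \frac{237}{41} - 197\right) \frac{1}{5} = \left(- \frac{8314}{41}\right) \frac{1}{5} = - \frac{8314}{205} \approx -40.556$)
$s = - \frac{86329}{1845}$ ($s = \frac{\left(- \frac{8314}{205}\right) 11 + \left(-5\right)^{2}}{9} = \frac{- \frac{91454}{205} + 25}{9} = \frac{1}{9} \left(- \frac{86329}{205}\right) = - \frac{86329}{1845} \approx -46.791$)
$\frac{1}{s} = \frac{1}{- \frac{86329}{1845}} = - \frac{1845}{86329}$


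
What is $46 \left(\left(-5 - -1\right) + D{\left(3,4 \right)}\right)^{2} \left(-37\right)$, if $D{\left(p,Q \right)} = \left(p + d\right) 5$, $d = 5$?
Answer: $-2205792$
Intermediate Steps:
$D{\left(p,Q \right)} = 25 + 5 p$ ($D{\left(p,Q \right)} = \left(p + 5\right) 5 = \left(5 + p\right) 5 = 25 + 5 p$)
$46 \left(\left(-5 - -1\right) + D{\left(3,4 \right)}\right)^{2} \left(-37\right) = 46 \left(\left(-5 - -1\right) + \left(25 + 5 \cdot 3\right)\right)^{2} \left(-37\right) = 46 \left(\left(-5 + 1\right) + \left(25 + 15\right)\right)^{2} \left(-37\right) = 46 \left(-4 + 40\right)^{2} \left(-37\right) = 46 \cdot 36^{2} \left(-37\right) = 46 \cdot 1296 \left(-37\right) = 59616 \left(-37\right) = -2205792$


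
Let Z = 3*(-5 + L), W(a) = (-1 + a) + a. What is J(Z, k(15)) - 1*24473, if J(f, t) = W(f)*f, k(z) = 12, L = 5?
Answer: -24473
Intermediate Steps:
W(a) = -1 + 2*a
Z = 0 (Z = 3*(-5 + 5) = 3*0 = 0)
J(f, t) = f*(-1 + 2*f) (J(f, t) = (-1 + 2*f)*f = f*(-1 + 2*f))
J(Z, k(15)) - 1*24473 = 0*(-1 + 2*0) - 1*24473 = 0*(-1 + 0) - 24473 = 0*(-1) - 24473 = 0 - 24473 = -24473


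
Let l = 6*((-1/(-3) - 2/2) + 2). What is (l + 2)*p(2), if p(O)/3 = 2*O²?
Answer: 240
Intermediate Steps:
l = 8 (l = 6*((-1*(-⅓) - 2*½) + 2) = 6*((⅓ - 1) + 2) = 6*(-⅔ + 2) = 6*(4/3) = 8)
p(O) = 6*O² (p(O) = 3*(2*O²) = 6*O²)
(l + 2)*p(2) = (8 + 2)*(6*2²) = 10*(6*4) = 10*24 = 240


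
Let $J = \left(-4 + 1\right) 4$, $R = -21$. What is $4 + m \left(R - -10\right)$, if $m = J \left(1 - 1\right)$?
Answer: $4$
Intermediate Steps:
$J = -12$ ($J = \left(-3\right) 4 = -12$)
$m = 0$ ($m = - 12 \left(1 - 1\right) = \left(-12\right) 0 = 0$)
$4 + m \left(R - -10\right) = 4 + 0 \left(-21 - -10\right) = 4 + 0 \left(-21 + 10\right) = 4 + 0 \left(-11\right) = 4 + 0 = 4$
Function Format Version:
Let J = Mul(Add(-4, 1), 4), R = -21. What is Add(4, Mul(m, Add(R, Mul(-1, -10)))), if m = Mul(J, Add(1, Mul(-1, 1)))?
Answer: 4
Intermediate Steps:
J = -12 (J = Mul(-3, 4) = -12)
m = 0 (m = Mul(-12, Add(1, Mul(-1, 1))) = Mul(-12, Add(1, -1)) = Mul(-12, 0) = 0)
Add(4, Mul(m, Add(R, Mul(-1, -10)))) = Add(4, Mul(0, Add(-21, Mul(-1, -10)))) = Add(4, Mul(0, Add(-21, 10))) = Add(4, Mul(0, -11)) = Add(4, 0) = 4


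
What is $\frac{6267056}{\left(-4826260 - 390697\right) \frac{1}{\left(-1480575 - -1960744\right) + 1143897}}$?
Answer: $- \frac{10178112569696}{5216957} \approx -1.951 \cdot 10^{6}$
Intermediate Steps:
$\frac{6267056}{\left(-4826260 - 390697\right) \frac{1}{\left(-1480575 - -1960744\right) + 1143897}} = \frac{6267056}{\left(-5216957\right) \frac{1}{\left(-1480575 + 1960744\right) + 1143897}} = \frac{6267056}{\left(-5216957\right) \frac{1}{480169 + 1143897}} = \frac{6267056}{\left(-5216957\right) \frac{1}{1624066}} = \frac{6267056}{- \frac{5216957}{1624066}} = 6267056 \left(- \frac{1624066}{5216957}\right) = - \frac{10178112569696}{5216957}$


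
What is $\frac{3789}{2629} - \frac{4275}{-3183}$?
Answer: $\frac{7766454}{2789369} \approx 2.7843$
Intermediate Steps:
$\frac{3789}{2629} - \frac{4275}{-3183} = 3789 \cdot \frac{1}{2629} - - \frac{1425}{1061} = \frac{3789}{2629} + \frac{1425}{1061} = \frac{7766454}{2789369}$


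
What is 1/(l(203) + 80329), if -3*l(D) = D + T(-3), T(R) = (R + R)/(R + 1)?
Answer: 3/240781 ≈ 1.2459e-5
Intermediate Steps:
T(R) = 2*R/(1 + R) (T(R) = (2*R)/(1 + R) = 2*R/(1 + R))
l(D) = -1 - D/3 (l(D) = -(D + 2*(-3)/(1 - 3))/3 = -(D + 2*(-3)/(-2))/3 = -(D + 2*(-3)*(-½))/3 = -(D + 3)/3 = -(3 + D)/3 = -1 - D/3)
1/(l(203) + 80329) = 1/((-1 - ⅓*203) + 80329) = 1/((-1 - 203/3) + 80329) = 1/(-206/3 + 80329) = 1/(240781/3) = 3/240781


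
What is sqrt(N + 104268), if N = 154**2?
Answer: 4*sqrt(7999) ≈ 357.75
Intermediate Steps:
N = 23716
sqrt(N + 104268) = sqrt(23716 + 104268) = sqrt(127984) = 4*sqrt(7999)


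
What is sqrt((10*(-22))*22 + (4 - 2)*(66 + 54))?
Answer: 10*I*sqrt(46) ≈ 67.823*I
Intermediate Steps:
sqrt((10*(-22))*22 + (4 - 2)*(66 + 54)) = sqrt(-220*22 + 2*120) = sqrt(-4840 + 240) = sqrt(-4600) = 10*I*sqrt(46)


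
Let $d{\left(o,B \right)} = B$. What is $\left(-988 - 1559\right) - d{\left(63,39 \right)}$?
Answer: $-2586$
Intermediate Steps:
$\left(-988 - 1559\right) - d{\left(63,39 \right)} = \left(-988 - 1559\right) - 39 = -2547 - 39 = -2586$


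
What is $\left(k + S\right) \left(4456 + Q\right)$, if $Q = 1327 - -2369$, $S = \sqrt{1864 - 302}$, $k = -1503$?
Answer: $-12252456 + 8152 \sqrt{1562} \approx -1.193 \cdot 10^{7}$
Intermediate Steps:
$S = \sqrt{1562} \approx 39.522$
$Q = 3696$ ($Q = 1327 + 2369 = 3696$)
$\left(k + S\right) \left(4456 + Q\right) = \left(-1503 + \sqrt{1562}\right) \left(4456 + 3696\right) = \left(-1503 + \sqrt{1562}\right) 8152 = -12252456 + 8152 \sqrt{1562}$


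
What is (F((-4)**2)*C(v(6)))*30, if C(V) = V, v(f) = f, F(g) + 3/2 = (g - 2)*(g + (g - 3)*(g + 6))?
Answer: 760770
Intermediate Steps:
F(g) = -3/2 + (-2 + g)*(g + (-3 + g)*(6 + g)) (F(g) = -3/2 + (g - 2)*(g + (g - 3)*(g + 6)) = -3/2 + (-2 + g)*(g + (-3 + g)*(6 + g)))
(F((-4)**2)*C(v(6)))*30 = ((69/2 + ((-4)**2)**3 - 26*(-4)**2 + 2*((-4)**2)**2)*6)*30 = ((69/2 + 16**3 - 26*16 + 2*16**2)*6)*30 = ((69/2 + 4096 - 416 + 2*256)*6)*30 = ((69/2 + 4096 - 416 + 512)*6)*30 = ((8453/2)*6)*30 = 25359*30 = 760770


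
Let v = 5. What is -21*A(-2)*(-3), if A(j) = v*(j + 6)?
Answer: 1260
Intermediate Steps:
A(j) = 30 + 5*j (A(j) = 5*(j + 6) = 5*(6 + j) = 30 + 5*j)
-21*A(-2)*(-3) = -21*(30 + 5*(-2))*(-3) = -21*(30 - 10)*(-3) = -21*20*(-3) = -420*(-3) = 1260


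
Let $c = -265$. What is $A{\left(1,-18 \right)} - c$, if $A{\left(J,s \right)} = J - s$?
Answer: $284$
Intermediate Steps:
$A{\left(1,-18 \right)} - c = \left(1 - -18\right) - -265 = \left(1 + 18\right) + 265 = 19 + 265 = 284$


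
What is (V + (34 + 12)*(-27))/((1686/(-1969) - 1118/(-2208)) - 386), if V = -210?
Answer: 3156322752/839838209 ≈ 3.7583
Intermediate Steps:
(V + (34 + 12)*(-27))/((1686/(-1969) - 1118/(-2208)) - 386) = (-210 + (34 + 12)*(-27))/((1686/(-1969) - 1118/(-2208)) - 386) = (-210 + 46*(-27))/((1686*(-1/1969) - 1118*(-1/2208)) - 386) = (-210 - 1242)/((-1686/1969 + 559/1104) - 386) = -1452/(-760673/2173776 - 386) = -1452/(-839838209/2173776) = -1452*(-2173776/839838209) = 3156322752/839838209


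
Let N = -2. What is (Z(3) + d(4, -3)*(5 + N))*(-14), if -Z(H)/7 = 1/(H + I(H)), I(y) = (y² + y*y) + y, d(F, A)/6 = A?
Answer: 9121/12 ≈ 760.08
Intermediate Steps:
d(F, A) = 6*A
I(y) = y + 2*y² (I(y) = (y² + y²) + y = 2*y² + y = y + 2*y²)
Z(H) = -7/(H + H*(1 + 2*H))
(Z(3) + d(4, -3)*(5 + N))*(-14) = (-7/2/(3*(1 + 3)) + (6*(-3))*(5 - 2))*(-14) = (-7/2*⅓/4 - 18*3)*(-14) = (-7/2*⅓*¼ - 54)*(-14) = (-7/24 - 54)*(-14) = -1303/24*(-14) = 9121/12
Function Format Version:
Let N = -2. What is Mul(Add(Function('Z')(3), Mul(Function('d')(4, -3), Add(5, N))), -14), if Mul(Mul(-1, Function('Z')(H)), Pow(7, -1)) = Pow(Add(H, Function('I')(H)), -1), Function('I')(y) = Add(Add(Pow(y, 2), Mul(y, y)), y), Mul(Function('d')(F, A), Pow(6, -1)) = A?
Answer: Rational(9121, 12) ≈ 760.08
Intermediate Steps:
Function('d')(F, A) = Mul(6, A)
Function('I')(y) = Add(y, Mul(2, Pow(y, 2))) (Function('I')(y) = Add(Add(Pow(y, 2), Pow(y, 2)), y) = Add(Mul(2, Pow(y, 2)), y) = Add(y, Mul(2, Pow(y, 2))))
Function('Z')(H) = Mul(-7, Pow(Add(H, Mul(H, Add(1, Mul(2, H)))), -1))
Mul(Add(Function('Z')(3), Mul(Function('d')(4, -3), Add(5, N))), -14) = Mul(Add(Mul(Rational(-7, 2), Pow(3, -1), Pow(Add(1, 3), -1)), Mul(Mul(6, -3), Add(5, -2))), -14) = Mul(Add(Mul(Rational(-7, 2), Rational(1, 3), Pow(4, -1)), Mul(-18, 3)), -14) = Mul(Add(Mul(Rational(-7, 2), Rational(1, 3), Rational(1, 4)), -54), -14) = Mul(Add(Rational(-7, 24), -54), -14) = Mul(Rational(-1303, 24), -14) = Rational(9121, 12)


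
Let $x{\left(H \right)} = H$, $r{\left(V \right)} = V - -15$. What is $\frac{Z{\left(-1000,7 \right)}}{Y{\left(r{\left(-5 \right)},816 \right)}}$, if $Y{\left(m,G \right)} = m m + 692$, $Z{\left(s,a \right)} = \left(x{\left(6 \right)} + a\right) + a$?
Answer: $\frac{5}{198} \approx 0.025253$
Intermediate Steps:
$r{\left(V \right)} = 15 + V$ ($r{\left(V \right)} = V + 15 = 15 + V$)
$Z{\left(s,a \right)} = 6 + 2 a$ ($Z{\left(s,a \right)} = \left(6 + a\right) + a = 6 + 2 a$)
$Y{\left(m,G \right)} = 692 + m^{2}$ ($Y{\left(m,G \right)} = m^{2} + 692 = 692 + m^{2}$)
$\frac{Z{\left(-1000,7 \right)}}{Y{\left(r{\left(-5 \right)},816 \right)}} = \frac{6 + 2 \cdot 7}{692 + \left(15 - 5\right)^{2}} = \frac{6 + 14}{692 + 10^{2}} = \frac{20}{692 + 100} = \frac{20}{792} = 20 \cdot \frac{1}{792} = \frac{5}{198}$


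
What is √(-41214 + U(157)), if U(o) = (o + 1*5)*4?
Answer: I*√40566 ≈ 201.41*I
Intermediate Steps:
U(o) = 20 + 4*o (U(o) = (o + 5)*4 = (5 + o)*4 = 20 + 4*o)
√(-41214 + U(157)) = √(-41214 + (20 + 4*157)) = √(-41214 + (20 + 628)) = √(-41214 + 648) = √(-40566) = I*√40566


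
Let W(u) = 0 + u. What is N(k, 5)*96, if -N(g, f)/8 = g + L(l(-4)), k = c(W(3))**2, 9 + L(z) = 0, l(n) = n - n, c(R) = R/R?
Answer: 6144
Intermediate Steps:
W(u) = u
c(R) = 1
l(n) = 0
L(z) = -9 (L(z) = -9 + 0 = -9)
k = 1 (k = 1**2 = 1)
N(g, f) = 72 - 8*g (N(g, f) = -8*(g - 9) = -8*(-9 + g) = 72 - 8*g)
N(k, 5)*96 = (72 - 8*1)*96 = (72 - 8)*96 = 64*96 = 6144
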